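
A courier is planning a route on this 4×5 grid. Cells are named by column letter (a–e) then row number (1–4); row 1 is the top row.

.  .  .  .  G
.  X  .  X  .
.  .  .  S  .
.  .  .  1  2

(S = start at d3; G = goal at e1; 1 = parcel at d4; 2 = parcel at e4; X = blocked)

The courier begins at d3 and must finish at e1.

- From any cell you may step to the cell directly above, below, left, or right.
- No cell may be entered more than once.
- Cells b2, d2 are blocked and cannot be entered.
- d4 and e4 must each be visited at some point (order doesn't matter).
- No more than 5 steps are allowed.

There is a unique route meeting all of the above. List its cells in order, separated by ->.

d3 -> d4 -> e4 -> e3 -> e2 -> e1

The 5-move cap with required stops at d4, e4 leaves no slack for detours.
Route from d3: down to d4, right to e4, 3× up (reaching e1) — 5 moves in all.
Check: all required cells visited; 5 ≤ 5 moves.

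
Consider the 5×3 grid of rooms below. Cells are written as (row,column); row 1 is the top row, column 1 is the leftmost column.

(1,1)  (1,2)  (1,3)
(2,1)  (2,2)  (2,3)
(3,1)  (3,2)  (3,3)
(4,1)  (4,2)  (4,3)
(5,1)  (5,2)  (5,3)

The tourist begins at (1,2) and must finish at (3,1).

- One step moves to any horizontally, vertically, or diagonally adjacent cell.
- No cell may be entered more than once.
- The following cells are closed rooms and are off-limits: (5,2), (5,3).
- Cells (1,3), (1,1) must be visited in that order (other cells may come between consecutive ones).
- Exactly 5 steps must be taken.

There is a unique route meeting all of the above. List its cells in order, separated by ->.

(1,2) -> (1,3) -> (2,2) -> (1,1) -> (2,1) -> (3,1)

The waypoints must appear in the order (1,3), (1,1), with no cell reused.
Route from (1,2): right to (1,3), down-left to (2,2), up-left to (1,1), 2× down (reaching (3,1)) — 5 moves in all.
Check: order respected ((1,3) at step 1, (1,1) at step 3); 5 moves as required.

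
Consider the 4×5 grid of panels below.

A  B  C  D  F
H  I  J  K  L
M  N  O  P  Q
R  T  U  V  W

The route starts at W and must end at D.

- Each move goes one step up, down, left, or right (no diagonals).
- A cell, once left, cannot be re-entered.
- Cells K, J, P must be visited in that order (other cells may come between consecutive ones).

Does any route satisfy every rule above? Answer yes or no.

yes

One route that works: W → Q → L → K → J → O → P → V → U → T → N → I → B → C → D.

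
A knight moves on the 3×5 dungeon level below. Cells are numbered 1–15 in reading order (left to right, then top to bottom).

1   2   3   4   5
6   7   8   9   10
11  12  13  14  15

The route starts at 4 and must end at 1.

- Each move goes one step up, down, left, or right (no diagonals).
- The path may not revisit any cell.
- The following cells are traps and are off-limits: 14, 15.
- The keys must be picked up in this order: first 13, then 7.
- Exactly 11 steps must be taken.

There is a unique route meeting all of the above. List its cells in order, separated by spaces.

4 5 10 9 8 13 12 11 6 7 2 1

The waypoints must appear in the order 13, 7, with no cell reused.
Route from 4: right 1 to 5, down 1 to 10, left 2 to 8, down 1 to 13, left 2 to 11, up 1 to 6, right 1 to 7, up 1 to 2, left 1 to 1 — 11 moves in all.
Check: order respected (13 at step 5, 7 at step 9); 11 moves as required.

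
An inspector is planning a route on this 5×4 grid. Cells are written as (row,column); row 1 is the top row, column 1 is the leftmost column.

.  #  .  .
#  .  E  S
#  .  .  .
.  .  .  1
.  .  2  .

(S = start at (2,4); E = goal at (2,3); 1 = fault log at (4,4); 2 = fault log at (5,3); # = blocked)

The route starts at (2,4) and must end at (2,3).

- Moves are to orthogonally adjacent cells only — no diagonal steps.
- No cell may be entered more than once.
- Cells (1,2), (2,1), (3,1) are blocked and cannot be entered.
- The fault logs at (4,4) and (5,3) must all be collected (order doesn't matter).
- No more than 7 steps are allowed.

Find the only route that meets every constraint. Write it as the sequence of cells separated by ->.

(2,4) -> (3,4) -> (4,4) -> (5,4) -> (5,3) -> (4,3) -> (3,3) -> (2,3)

The budget equals the shortest possible length, so every move has to be on a shortest route through the required cells.
Route from (2,4): down 3 to (5,4), left 1 to (5,3), up 3 to (2,3) — 7 moves in all.
Check: all required cells visited; 7 ≤ 7 moves.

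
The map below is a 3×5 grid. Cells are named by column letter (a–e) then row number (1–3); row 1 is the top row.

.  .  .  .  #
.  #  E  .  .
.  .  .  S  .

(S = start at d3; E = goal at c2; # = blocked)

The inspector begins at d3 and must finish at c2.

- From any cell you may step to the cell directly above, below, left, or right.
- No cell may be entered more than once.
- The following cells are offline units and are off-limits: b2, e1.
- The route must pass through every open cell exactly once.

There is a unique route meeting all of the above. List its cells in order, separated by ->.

Need to visit all 13 open cells exactly once, starting at d3 and ending at c2.
Cell b1 has only two open neighbours (a1 and c1), so the path must pass straight through it: one of those is the cell it's entered from and the other is where it exits.
Route from d3: right 1 to e3, up 1 to e2, left 1 to d2, up 1 to d1, left 3 to a1, down 2 to a3, right 2 to c3, up 1 to c2 — 12 moves in all.
Check: all 13 open cells covered.

d3 -> e3 -> e2 -> d2 -> d1 -> c1 -> b1 -> a1 -> a2 -> a3 -> b3 -> c3 -> c2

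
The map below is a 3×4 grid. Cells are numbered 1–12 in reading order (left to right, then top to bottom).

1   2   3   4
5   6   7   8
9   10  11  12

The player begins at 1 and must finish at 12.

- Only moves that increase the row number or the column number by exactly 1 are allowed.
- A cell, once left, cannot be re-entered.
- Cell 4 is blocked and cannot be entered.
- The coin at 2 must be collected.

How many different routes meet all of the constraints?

A right/down-only route from 1 to 12 makes exactly 2 down-moves and 3 right-moves in some order.
With no other constraints that would be C(5,2) = 10 routes.
Split at 2 and multiply the segment counts (each segment already excludes blocked cells): 1→2: 1; 2→12: 5; product = 5.
That gives 5 routes.

5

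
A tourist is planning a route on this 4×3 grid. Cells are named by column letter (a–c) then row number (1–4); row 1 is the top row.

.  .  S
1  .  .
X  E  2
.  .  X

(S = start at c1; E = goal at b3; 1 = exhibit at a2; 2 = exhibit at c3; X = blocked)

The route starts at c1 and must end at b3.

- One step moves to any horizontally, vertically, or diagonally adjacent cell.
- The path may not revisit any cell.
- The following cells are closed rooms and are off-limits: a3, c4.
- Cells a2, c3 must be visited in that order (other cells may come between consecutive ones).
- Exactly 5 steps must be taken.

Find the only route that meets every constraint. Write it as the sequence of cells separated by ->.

The waypoints must appear in the order a2, c3, with no cell reused.
Route from c1: left 1 to b1, down-left 1 to a2, right 1 to b2, down-right 1 to c3, left 1 to b3 — 5 moves in all.
Check: order respected (1 at step 2, 2 at step 4); 5 moves as required.

c1 -> b1 -> a2 -> b2 -> c3 -> b3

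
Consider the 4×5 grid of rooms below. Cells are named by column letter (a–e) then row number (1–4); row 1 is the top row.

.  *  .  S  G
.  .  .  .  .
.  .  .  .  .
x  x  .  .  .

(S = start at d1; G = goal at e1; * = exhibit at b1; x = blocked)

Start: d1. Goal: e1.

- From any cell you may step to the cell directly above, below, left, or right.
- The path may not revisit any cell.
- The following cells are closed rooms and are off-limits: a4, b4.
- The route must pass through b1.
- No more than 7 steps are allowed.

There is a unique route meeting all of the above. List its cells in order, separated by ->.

d1 -> c1 -> b1 -> b2 -> c2 -> d2 -> e2 -> e1

Any route must reach b1 and still end at e1 within 7 moves, so the order of the required stops is forced.
Route from d1: left 2 to b1, down 1 to b2, right 3 to e2, up 1 to e1 — 7 moves in all.
Check: all required cells visited; 7 ≤ 7 moves.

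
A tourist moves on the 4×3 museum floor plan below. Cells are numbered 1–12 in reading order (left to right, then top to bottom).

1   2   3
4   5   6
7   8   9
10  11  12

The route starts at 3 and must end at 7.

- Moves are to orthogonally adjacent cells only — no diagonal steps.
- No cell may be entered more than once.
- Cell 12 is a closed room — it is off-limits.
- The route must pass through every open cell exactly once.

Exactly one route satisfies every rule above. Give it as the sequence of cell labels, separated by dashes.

3 - 2 - 1 - 4 - 5 - 6 - 9 - 8 - 11 - 10 - 7

Need to visit all 11 open cells exactly once, starting at 3 and ending at 7.
Cell 10 has only two open neighbours (7 and 11), so the path must pass straight through it: one of those is the cell it's entered from and the other is where it exits.
Route from 3: 2× left (reaching 1), down to 4, 2× right (reaching 6), down to 9, left to 8, down to 11, left to 10, up to 7 — 10 moves in all.
Check: all 11 open cells covered.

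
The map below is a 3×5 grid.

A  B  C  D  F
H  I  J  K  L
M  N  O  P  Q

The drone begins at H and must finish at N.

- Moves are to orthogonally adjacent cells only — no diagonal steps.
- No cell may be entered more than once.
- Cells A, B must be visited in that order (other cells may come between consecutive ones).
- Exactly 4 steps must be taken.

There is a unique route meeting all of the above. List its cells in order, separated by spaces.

H A B I N

The waypoints must appear in the order A, B, with no cell reused.
Route from H: up 1 to A, right 1 to B, down 2 to N — 4 moves in all.
Check: order respected (A at step 1, B at step 2); 4 moves as required.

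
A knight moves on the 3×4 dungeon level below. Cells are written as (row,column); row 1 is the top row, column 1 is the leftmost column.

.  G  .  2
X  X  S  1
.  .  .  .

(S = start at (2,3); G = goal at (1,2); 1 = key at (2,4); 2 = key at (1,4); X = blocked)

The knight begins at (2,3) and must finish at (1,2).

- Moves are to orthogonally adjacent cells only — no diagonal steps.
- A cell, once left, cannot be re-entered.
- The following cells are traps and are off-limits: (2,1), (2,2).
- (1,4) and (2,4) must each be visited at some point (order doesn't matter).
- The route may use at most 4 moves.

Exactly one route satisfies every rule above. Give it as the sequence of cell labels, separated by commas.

Any route must reach (1,4) and (2,4) and still end at (1,2) within 4 moves, so the order of the required stops is forced.
Route from (2,3): right to (2,4), up to (1,4), 2× left (reaching (1,2)) — 4 moves in all.
Check: all required cells visited; 4 ≤ 4 moves.

(2,3), (2,4), (1,4), (1,3), (1,2)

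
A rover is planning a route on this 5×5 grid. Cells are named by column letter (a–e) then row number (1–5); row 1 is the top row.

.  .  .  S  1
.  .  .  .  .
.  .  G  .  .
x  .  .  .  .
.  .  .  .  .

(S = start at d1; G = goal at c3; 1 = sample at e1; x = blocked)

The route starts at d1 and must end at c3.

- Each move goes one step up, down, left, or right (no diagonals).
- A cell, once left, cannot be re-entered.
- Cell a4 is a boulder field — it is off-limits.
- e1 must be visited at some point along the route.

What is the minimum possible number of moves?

Any route passes through e1 somewhere between d1 and c3. Summing Manhattan distances along the two legs (d1 → e1 → c3) gives a lower bound of 1 + 4 = 5 moves.
A route of 5 moves achieves this: d1 → e1 → e2 → e3 → d3 → c3.
Since 5 matches the lower bound, it is optimal.

5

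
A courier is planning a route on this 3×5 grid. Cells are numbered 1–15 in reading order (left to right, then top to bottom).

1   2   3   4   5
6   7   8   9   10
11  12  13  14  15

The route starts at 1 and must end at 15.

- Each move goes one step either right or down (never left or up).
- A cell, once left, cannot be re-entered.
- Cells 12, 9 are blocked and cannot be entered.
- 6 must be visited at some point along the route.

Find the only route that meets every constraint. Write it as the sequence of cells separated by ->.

Moves only go right or down, so the column and row indices never decrease.
Route from 1: down 1 to 6, right 2 to 8, down 1 to 13, right 2 to 15 — 6 moves in all.
Check: all required cells visited.

1 -> 6 -> 7 -> 8 -> 13 -> 14 -> 15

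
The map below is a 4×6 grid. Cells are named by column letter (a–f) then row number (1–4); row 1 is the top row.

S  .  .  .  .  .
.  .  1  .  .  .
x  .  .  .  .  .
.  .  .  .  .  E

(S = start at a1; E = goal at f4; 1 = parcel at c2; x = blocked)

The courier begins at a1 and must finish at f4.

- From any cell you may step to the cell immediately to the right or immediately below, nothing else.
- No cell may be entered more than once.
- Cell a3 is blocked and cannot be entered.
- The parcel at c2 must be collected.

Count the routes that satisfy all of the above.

A right/down-only route from a1 to f4 makes exactly 3 down-moves and 5 right-moves in some order.
With no other constraints that would be C(8,3) = 56 routes.
Split at c2 and multiply the segment counts (each segment already excludes blocked cells): a1→c2: 3; c2→f4: 10; product = 30.
That gives 30 routes.

30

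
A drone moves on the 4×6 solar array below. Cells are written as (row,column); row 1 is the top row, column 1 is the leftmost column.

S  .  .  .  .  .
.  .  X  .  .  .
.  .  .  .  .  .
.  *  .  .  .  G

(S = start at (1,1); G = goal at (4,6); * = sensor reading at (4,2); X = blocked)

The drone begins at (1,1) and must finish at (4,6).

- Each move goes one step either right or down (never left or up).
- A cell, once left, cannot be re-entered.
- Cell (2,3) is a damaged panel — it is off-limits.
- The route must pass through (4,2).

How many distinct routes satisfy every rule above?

A right/down-only route from (1,1) to (4,6) makes exactly 3 down-moves and 5 right-moves in some order.
With no other constraints that would be C(8,3) = 56 routes.
Split at (4,2) and multiply the segment counts (each segment already excludes blocked cells): (1,1)→(4,2): 4; (4,2)→(4,6): 1; product = 4.
That gives 4 routes.

4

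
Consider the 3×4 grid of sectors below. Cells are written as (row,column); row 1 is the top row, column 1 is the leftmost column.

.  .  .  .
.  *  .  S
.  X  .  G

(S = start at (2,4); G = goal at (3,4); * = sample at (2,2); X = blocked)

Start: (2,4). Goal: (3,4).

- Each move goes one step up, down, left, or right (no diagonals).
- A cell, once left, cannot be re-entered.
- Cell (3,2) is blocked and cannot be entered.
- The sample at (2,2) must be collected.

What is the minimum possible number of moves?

Any route passes through (2,2) somewhere between (2,4) and (3,4). Summing Manhattan distances along the two legs ((2,4) → (2,2) → (3,4)) gives a lower bound of 2 + 3 = 5 moves.
The shortest route satisfying every rule uses 7 moves: (2,4) → (1,4) → (1,3) → (1,2) → (2,2) → (2,3) → (3,3) → (3,4).
The no-revisit rule (legs can't share cells) pushes the minimum above the 5-move bound; an exhaustive check rules out every length from 5 to 6, leaving 7 as the minimum.

7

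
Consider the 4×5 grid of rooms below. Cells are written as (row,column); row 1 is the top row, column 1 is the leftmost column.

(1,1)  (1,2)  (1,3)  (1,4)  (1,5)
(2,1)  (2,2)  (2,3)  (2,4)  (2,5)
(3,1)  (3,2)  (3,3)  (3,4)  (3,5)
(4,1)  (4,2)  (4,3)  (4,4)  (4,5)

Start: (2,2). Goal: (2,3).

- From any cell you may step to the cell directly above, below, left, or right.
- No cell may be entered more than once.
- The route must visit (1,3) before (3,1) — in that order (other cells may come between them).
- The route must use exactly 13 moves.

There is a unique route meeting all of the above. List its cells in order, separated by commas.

The waypoints must appear in the order (1,3), (3,1), with no cell reused.
Route from (2,2): up to (1,2), 2× right (reaching (1,4)), 3× down (reaching (4,4)), 3× left (reaching (4,1)), up to (3,1), 2× right (reaching (3,3)), up to (2,3) — 13 moves in all.
Check: order respected ((1,3) at step 2, (3,1) at step 10); 13 moves as required.

(2,2), (1,2), (1,3), (1,4), (2,4), (3,4), (4,4), (4,3), (4,2), (4,1), (3,1), (3,2), (3,3), (2,3)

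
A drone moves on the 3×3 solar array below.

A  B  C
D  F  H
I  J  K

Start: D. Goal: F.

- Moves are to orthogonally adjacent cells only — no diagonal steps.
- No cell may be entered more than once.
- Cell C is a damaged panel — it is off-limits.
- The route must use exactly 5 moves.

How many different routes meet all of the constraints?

1

Need simple routes of exactly 5 moves from D to F (Manhattan distance 1, so 2 moves are spent on a detour and 2 undoing it).
Enumerating: D I J K H F.
That gives 1 route.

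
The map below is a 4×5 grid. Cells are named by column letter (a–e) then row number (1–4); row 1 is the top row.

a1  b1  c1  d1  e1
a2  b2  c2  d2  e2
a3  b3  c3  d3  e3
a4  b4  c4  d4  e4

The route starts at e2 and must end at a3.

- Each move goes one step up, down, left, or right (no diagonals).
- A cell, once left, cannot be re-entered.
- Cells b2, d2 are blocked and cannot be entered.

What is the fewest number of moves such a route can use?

The Manhattan distance from e2 to a3 is |2−3| + |5−1| = 5, so at least 5 moves are needed.
A route of 5 moves achieves this: e2 → e3 → d3 → c3 → b3 → a3.
Since 5 matches the lower bound, it is optimal.

5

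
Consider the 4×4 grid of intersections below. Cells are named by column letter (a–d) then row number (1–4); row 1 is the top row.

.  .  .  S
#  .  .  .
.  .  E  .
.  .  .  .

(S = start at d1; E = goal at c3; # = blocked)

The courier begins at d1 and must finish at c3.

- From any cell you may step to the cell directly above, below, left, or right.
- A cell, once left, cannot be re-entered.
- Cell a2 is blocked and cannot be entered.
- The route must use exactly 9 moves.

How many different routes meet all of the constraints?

11

Need simple routes of exactly 9 moves from d1 to c3 (Manhattan distance 3, so 3 moves are spent on a detour and 3 undoing it).
Branch systematically from the start, pruning whenever the remaining move budget drops below the Manhattan distance to c3 or differs from it in parity. Grouping the completions by first move — via d2: 5; via c1: 6 — and summing: 5 + 6 = 11.
That gives 11 routes.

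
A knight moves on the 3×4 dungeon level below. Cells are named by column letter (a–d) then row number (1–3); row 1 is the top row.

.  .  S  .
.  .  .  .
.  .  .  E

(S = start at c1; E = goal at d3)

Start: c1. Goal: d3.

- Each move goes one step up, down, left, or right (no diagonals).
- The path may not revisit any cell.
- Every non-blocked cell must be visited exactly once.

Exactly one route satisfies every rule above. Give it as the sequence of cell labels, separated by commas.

c1, d1, d2, c2, b2, b1, a1, a2, a3, b3, c3, d3

Need to visit all 12 open cells exactly once, starting at c1 and ending at d3.
Cell a1 has only two open neighbours (a2 and b1), so the path must pass straight through it: one of those is the cell it's entered from and the other is where it exits.
Route from c1: right to d1, down to d2, 2× left (reaching b2), up to b1, left to a1, 2× down (reaching a3), 3× right (reaching d3) — 11 moves in all.
Check: all 12 open cells covered.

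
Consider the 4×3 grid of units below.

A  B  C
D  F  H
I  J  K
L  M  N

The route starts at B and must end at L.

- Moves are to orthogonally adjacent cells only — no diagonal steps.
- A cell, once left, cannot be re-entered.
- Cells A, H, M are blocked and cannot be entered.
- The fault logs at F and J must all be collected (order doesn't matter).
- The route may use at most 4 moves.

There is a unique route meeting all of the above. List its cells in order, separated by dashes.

B - F - J - I - L

The 4-move cap with required stops at F, J leaves no slack for detours.
Route from B: 2× down (reaching J), left to I, down to L — 4 moves in all.
Check: all required cells visited; 4 ≤ 4 moves.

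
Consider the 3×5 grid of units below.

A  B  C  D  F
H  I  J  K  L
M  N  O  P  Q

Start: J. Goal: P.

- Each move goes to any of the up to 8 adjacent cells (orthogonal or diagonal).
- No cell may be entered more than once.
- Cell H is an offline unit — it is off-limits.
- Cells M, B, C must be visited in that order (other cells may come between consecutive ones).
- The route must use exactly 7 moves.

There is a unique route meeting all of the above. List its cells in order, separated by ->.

The waypoints must appear in the order M, B, C, with no cell reused.
Route from J: down-left 1 to N, left 1 to M, up-right 1 to I, up 1 to B, right 1 to C, down-right 1 to K, down 1 to P — 7 moves in all.
Check: order respected (M at step 2, B at step 4, C at step 5); 7 moves as required.

J -> N -> M -> I -> B -> C -> K -> P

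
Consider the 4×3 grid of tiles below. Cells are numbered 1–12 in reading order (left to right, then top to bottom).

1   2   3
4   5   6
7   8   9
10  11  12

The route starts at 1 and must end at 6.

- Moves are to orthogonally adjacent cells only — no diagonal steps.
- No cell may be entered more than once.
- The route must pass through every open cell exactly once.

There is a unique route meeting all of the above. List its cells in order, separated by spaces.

Need to visit all 12 open cells exactly once, starting at 1 and ending at 6.
Route from 1: down 3 to 10, right 2 to 12, up 1 to 9, left 1 to 8, up 2 to 2, right 1 to 3, down 1 to 6 — 11 moves in all.
Check: all 12 open cells covered.

1 4 7 10 11 12 9 8 5 2 3 6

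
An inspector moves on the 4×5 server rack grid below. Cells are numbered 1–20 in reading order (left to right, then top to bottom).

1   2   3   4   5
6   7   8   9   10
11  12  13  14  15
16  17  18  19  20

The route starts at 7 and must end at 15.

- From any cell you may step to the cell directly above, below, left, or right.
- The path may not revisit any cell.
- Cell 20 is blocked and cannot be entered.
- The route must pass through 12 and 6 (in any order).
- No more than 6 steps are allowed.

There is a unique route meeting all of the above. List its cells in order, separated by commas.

The 6-move cap with required stops at 12, 6 leaves no slack for detours.
Route from 7: left to 6, down to 11, 4× right (reaching 15) — 6 moves in all.
Check: all required cells visited; 6 ≤ 6 moves.

7, 6, 11, 12, 13, 14, 15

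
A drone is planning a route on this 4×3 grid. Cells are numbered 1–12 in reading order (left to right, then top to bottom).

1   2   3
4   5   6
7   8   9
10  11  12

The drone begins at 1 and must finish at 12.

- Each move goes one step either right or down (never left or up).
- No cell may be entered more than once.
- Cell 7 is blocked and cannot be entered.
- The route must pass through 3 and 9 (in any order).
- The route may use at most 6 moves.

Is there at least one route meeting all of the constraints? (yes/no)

yes

One route that works: 1 → 2 → 3 → 6 → 9 → 12.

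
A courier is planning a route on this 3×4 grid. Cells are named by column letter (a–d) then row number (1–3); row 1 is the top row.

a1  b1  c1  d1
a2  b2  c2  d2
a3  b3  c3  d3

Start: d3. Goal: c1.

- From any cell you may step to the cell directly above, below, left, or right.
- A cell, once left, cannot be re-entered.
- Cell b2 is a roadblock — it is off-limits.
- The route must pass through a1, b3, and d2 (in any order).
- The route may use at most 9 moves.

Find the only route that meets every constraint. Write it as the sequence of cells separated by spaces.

The 9-move cap with required stops at a1, b3, d2 leaves no slack for detours.
Route from d3: up 1 to d2, left 1 to c2, down 1 to c3, left 2 to a3, up 2 to a1, right 2 to c1 — 9 moves in all.
Check: all required cells visited; 9 ≤ 9 moves.

d3 d2 c2 c3 b3 a3 a2 a1 b1 c1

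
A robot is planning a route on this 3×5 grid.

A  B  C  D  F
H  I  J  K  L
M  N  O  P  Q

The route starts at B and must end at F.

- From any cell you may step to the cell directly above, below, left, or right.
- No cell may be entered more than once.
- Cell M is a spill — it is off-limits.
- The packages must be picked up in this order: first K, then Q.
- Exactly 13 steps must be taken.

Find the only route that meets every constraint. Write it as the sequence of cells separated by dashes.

B - A - H - I - N - O - J - C - D - K - P - Q - L - F

The waypoints must appear in the order K, Q, with no cell reused.
Route from B: left to A, down to H, right to I, down to N, right to O, 2× up (reaching C), right to D, 2× down (reaching P), right to Q, 2× up (reaching F) — 13 moves in all.
Check: order respected (K at step 9, Q at step 11); 13 moves as required.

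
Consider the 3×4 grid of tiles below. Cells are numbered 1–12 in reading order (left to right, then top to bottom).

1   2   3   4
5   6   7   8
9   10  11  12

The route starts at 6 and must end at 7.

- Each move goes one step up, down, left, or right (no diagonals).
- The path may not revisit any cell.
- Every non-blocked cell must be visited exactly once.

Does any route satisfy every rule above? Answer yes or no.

One route that works: 6 → 2 → 1 → 5 → 9 → 10 → 11 → 12 → 8 → 4 → 3 → 7.

yes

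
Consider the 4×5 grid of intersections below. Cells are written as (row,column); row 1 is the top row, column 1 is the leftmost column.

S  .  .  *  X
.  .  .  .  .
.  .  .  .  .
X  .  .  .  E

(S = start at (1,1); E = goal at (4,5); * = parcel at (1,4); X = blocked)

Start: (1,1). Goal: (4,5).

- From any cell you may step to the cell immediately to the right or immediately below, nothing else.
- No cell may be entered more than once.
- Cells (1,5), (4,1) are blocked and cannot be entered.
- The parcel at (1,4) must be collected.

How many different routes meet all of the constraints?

A right/down-only route from (1,1) to (4,5) makes exactly 3 down-moves and 4 right-moves in some order.
With no other constraints that would be C(7,3) = 35 routes.
Split at (1,4) and multiply the segment counts (each segment already excludes blocked cells): (1,1)→(1,4): 1; (1,4)→(4,5): 3; product = 3.
That gives 3 routes.

3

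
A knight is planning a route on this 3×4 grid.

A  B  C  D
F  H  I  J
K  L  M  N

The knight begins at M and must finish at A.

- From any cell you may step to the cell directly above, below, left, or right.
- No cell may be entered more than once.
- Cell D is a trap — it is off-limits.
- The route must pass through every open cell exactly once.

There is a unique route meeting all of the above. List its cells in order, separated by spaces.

Need to visit all 11 open cells exactly once, starting at M and ending at A.
Cell C has only two open neighbours (I and B), so the path must pass straight through it: one of those is the cell it's entered from and the other is where it exits.
Route from M: right to N, up to J, left to I, up to C, left to B, 2× down (reaching L), left to K, 2× up (reaching A) — 10 moves in all.
Check: all 11 open cells covered.

M N J I C B H L K F A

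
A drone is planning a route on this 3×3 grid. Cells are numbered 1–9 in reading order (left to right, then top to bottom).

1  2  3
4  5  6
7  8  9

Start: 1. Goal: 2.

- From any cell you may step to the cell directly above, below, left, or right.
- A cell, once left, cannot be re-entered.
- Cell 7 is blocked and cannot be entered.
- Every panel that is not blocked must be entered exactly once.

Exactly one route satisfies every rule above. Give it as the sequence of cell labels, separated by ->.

1 -> 4 -> 5 -> 8 -> 9 -> 6 -> 3 -> 2

Need to visit all 8 open cells exactly once, starting at 1 and ending at 2.
Cell 4 has only two open neighbours (1 and 5), so the path must pass straight through it: one of those is the cell it's entered from and the other is where it exits.
Route from 1: down 1 to 4, right 1 to 5, down 1 to 8, right 1 to 9, up 2 to 3, left 1 to 2 — 7 moves in all.
Check: all 8 open cells covered.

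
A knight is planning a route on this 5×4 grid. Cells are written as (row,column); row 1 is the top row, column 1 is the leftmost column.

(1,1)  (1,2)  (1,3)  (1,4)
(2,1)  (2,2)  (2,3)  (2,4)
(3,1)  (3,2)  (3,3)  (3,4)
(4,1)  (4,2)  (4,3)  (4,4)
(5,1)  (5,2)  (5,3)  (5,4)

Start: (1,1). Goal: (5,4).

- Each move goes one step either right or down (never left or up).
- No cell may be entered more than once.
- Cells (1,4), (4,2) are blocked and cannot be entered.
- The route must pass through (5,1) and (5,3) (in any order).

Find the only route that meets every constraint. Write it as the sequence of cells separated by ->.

(1,1) -> (2,1) -> (3,1) -> (4,1) -> (5,1) -> (5,2) -> (5,3) -> (5,4)

Moves only go right or down, so the column and row indices never decrease.
Route from (1,1): down 4 to (5,1), right 3 to (5,4) — 7 moves in all.
Check: all required cells visited.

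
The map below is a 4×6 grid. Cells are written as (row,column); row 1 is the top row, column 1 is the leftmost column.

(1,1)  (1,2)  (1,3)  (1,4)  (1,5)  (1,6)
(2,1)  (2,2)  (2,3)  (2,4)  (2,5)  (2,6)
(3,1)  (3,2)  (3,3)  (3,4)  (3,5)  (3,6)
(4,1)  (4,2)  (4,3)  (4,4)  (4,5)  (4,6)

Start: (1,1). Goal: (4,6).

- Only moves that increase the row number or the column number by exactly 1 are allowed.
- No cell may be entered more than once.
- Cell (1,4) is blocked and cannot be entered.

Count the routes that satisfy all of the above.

A right/down-only route from (1,1) to (4,6) makes exactly 3 down-moves and 5 right-moves in some order.
With no other constraints that would be C(8,3) = 56 routes.
Subtract routes through each blocked cell (inclusion–exclusion for overlaps): − through (1,4): 10 → 46.
That gives 46 routes.

46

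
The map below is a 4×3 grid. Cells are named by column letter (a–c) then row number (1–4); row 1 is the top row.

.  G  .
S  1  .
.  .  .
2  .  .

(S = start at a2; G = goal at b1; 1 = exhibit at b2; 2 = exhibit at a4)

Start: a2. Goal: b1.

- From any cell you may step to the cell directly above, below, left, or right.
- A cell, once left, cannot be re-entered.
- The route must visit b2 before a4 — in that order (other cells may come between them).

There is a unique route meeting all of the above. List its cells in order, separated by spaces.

The waypoints must appear in the order b2, a4, with no cell reused.
Route from a2: right to b2, down to b3, left to a3, down to a4, 2× right (reaching c4), 3× up (reaching c1), left to b1 — 10 moves in all.
Check: order respected (1 at step 1, 2 at step 4).

a2 b2 b3 a3 a4 b4 c4 c3 c2 c1 b1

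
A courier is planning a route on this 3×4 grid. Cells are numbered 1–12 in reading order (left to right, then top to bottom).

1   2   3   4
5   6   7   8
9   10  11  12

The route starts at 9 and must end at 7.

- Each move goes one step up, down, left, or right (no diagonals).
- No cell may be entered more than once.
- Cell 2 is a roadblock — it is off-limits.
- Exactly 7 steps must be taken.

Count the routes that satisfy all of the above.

2

Need simple routes of exactly 7 moves from 9 to 7 (Manhattan distance 3, so 2 moves are spent on a detour and 2 undoing it).
Enumerating: 9 5 6 10 11 12 8 7 | 9 10 11 12 8 4 3 7.
That gives 2 routes.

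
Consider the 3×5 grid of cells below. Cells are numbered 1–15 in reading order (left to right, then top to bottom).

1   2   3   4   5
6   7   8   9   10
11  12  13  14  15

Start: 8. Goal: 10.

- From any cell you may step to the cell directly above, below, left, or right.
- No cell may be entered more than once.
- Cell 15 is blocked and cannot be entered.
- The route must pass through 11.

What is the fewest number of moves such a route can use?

8

Any route passes through 11 somewhere between 8 and 10. Summing Manhattan distances along the two legs (8 → 11 → 10) gives a lower bound of 3 + 5 = 8 moves.
A route of 8 moves achieves this: 8 → 7 → 6 → 11 → 12 → 13 → 14 → 9 → 10.
Since 8 matches the lower bound, it is optimal.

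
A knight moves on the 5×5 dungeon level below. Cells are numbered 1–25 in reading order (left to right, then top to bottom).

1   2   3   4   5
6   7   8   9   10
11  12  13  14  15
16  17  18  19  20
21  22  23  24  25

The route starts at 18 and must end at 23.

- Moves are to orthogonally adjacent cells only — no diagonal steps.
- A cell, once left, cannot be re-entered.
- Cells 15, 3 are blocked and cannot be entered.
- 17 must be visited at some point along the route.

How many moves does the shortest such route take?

Any route passes through 17 somewhere between 18 and 23. Summing Manhattan distances along the two legs (18 → 17 → 23) gives a lower bound of 1 + 2 = 3 moves.
A route of 3 moves achieves this: 18 → 17 → 22 → 23.
Since 3 matches the lower bound, it is optimal.

3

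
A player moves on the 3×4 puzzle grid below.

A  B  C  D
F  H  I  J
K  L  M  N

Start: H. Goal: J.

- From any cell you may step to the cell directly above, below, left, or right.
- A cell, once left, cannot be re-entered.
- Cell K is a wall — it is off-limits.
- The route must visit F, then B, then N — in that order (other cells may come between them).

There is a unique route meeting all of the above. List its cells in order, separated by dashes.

H - F - A - B - C - I - M - N - J

The waypoints must appear in the order F, B, N, with no cell reused.
Route from H: left to F, up to A, 2× right (reaching C), 2× down (reaching M), right to N, up to J — 8 moves in all.
Check: order respected (F at step 1, B at step 3, N at step 7).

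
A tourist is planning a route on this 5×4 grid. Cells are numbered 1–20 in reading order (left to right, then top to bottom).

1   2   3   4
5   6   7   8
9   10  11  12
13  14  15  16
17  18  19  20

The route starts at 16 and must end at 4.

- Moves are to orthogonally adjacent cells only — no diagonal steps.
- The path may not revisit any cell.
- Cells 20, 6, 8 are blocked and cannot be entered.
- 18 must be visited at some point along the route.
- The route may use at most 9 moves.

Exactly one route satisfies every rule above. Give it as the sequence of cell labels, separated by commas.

Any route must reach 18 and still end at 4 within 9 moves, so the order of the required stops is forced.
Route from 16: left to 15, down to 19, left to 18, 2× up (reaching 10), right to 11, 2× up (reaching 3), right to 4 — 9 moves in all.
Check: all required cells visited; 9 ≤ 9 moves.

16, 15, 19, 18, 14, 10, 11, 7, 3, 4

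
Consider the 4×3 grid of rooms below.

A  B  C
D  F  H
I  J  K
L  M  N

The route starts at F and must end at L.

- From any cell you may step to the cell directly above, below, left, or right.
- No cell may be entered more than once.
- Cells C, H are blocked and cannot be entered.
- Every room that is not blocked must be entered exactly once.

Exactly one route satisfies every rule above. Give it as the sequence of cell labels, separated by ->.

Need to visit all 10 open cells exactly once, starting at F and ending at L.
Cell A has only two open neighbours (D and B), so the path must pass straight through it: one of those is the cell it's entered from and the other is where it exits.
Route from F: up 1 to B, left 1 to A, down 2 to I, right 2 to K, down 1 to N, left 2 to L — 9 moves in all.
Check: all 10 open cells covered.

F -> B -> A -> D -> I -> J -> K -> N -> M -> L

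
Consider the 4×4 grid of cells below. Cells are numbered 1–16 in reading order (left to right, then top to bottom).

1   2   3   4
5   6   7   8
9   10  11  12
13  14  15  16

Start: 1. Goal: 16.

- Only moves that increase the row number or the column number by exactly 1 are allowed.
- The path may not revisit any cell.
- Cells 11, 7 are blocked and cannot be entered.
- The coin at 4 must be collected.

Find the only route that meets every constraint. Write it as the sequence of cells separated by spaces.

Moves only go right or down, so the column and row indices never decrease.
Route from 1: 3× right (reaching 4), 3× down (reaching 16) — 6 moves in all.
Check: all required cells visited.

1 2 3 4 8 12 16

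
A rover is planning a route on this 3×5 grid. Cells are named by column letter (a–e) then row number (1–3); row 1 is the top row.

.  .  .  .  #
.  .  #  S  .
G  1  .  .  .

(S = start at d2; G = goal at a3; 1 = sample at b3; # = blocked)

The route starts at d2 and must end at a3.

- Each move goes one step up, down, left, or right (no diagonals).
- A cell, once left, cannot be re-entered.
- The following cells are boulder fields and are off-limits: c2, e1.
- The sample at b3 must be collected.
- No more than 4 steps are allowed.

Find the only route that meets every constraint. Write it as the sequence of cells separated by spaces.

Any route must reach b3 and still end at a3 within 4 moves, so the order of the required stops is forced.
Route from d2: down 1 to d3, left 3 to a3 — 4 moves in all.
Check: all required cells visited; 4 ≤ 4 moves.

d2 d3 c3 b3 a3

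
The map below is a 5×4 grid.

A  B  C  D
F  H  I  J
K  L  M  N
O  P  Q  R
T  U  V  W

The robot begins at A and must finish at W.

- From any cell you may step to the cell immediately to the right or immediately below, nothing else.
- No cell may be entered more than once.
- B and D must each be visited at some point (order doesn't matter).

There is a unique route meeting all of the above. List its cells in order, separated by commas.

A, B, C, D, J, N, R, W

Moves only go right or down, so the column and row indices never decrease.
Route from A: 3× right (reaching D), 4× down (reaching W) — 7 moves in all.
Check: all required cells visited.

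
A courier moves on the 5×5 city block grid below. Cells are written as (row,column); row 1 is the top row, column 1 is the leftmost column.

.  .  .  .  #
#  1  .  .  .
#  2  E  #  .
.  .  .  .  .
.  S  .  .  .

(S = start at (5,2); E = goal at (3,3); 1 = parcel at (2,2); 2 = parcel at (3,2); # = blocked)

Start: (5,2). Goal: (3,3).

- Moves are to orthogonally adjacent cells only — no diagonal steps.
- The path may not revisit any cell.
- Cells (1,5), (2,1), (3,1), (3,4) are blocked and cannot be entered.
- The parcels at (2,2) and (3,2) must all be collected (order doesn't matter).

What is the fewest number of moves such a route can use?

5

Any route passes through (2,2) and (3,2) in some order between (5,2) and (3,3). Summing Manhattan distances along each leg and taking the cheapest ordering ((5,2) → (2,2) → (3,2) → (3,3)) gives a lower bound of 3 + 1 + 1 = 5 moves.
A route of 5 moves achieves this: (5,2) → (4,2) → (3,2) → (2,2) → (2,3) → (3,3).
Since 5 matches the lower bound, it is optimal.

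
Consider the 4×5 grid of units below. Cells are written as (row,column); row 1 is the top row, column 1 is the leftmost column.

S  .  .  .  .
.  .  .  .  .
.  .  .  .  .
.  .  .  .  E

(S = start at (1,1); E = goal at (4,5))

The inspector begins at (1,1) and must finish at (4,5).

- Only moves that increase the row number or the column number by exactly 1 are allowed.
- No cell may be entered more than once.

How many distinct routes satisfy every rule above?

A right/down-only route from (1,1) to (4,5) makes exactly 3 down-moves and 4 right-moves in some order.
With no other constraints that would be C(7,3) = 35 routes.
That gives 35 routes.

35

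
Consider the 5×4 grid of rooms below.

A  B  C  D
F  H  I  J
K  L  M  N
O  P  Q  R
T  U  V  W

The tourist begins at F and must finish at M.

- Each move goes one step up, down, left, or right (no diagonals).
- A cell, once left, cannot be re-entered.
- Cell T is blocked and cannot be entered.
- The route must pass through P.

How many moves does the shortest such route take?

Any route passes through P somewhere between F and M. Summing Manhattan distances along the two legs (F → P → M) gives a lower bound of 3 + 2 = 5 moves.
A route of 5 moves achieves this: F → K → O → P → L → M.
Since 5 matches the lower bound, it is optimal.

5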